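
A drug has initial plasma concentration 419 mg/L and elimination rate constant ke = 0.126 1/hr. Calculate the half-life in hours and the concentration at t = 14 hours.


t_half = ln(2) / ke = 0.693147 / 0.126 = 5.501 hr
C(t) = C0 * exp(-ke*t) = 419 * exp(-0.126*14)
C(14) = 71.8 mg/L


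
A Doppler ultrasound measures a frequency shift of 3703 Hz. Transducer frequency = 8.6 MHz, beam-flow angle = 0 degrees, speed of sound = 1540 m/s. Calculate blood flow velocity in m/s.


v = fd * c / (2 * f0 * cos(theta))
v = 3703 * 1540 / (2 * 8.6000e+06 * cos(0))
v = 0.3315 m/s


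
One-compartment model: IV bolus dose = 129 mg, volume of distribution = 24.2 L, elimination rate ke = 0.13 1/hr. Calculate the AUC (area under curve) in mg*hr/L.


C0 = Dose/Vd = 129/24.2 = 5.33058 mg/L
AUC = C0/ke = 5.33058/0.13
AUC = 41 mg*hr/L


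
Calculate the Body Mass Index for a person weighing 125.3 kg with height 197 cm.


BMI = weight / height^2
height = 197 cm = 1.97 m
BMI = 125.3 / 1.97^2
BMI = 32.29 kg/m^2


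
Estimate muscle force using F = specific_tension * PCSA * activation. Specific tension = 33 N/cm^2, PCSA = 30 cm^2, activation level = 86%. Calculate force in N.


F = sigma * PCSA * activation
F = 33 * 30 * 0.86
F = 851.4 N


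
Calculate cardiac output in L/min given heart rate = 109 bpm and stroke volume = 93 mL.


CO = HR * SV
CO = 109 * 93 / 1000
CO = 10.14 L/min


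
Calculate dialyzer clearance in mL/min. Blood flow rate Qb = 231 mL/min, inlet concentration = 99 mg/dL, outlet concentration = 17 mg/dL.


K = Qb * (Cb_in - Cb_out) / Cb_in
K = 231 * (99 - 17) / 99
K = 191.3 mL/min


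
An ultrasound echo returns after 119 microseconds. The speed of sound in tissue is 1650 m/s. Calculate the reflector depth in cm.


depth = c * t / 2
t = 119 us = 1.1900e-04 s
depth = 1650 * 1.1900e-04 / 2
depth = 0.098175 m = 9.8175 cm


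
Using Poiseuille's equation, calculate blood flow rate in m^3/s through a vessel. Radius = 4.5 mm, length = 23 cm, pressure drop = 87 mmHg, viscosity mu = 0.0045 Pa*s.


Q = pi*r^4*dP / (8*mu*L)
r = 0.0045 m, L = 0.23 m
dP = 87 mmHg = 11599.014 Pa
Q = 0.001805 m^3/s


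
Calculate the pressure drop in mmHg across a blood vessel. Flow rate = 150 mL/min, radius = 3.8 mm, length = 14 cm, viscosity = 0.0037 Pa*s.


dP = 8*mu*L*Q / (pi*r^4)
Q = 150 mL/min = 2.5e-06 m^3/s
dP = 15.8152 Pa = 15.8152 / 133.322 mmHg = 0.1186 mmHg


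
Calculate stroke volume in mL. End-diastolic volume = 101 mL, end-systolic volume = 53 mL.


SV = EDV - ESV
SV = 101 - 53
SV = 48 mL


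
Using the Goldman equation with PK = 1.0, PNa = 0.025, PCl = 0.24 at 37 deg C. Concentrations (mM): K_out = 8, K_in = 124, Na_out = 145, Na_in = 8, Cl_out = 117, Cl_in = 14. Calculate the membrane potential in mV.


Vm = (RT/F)*ln((PK*Ko + PNa*Nao + PCl*Cli)/(PK*Ki + PNa*Nai + PCl*Clo))
Numer = 14.985, Denom = 152.28
Vm = -61.97 mV


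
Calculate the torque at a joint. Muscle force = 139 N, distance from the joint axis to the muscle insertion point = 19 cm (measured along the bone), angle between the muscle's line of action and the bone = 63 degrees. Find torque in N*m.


Torque = F * d * sin(theta)   (moment arm = d*sin(theta))
d = 19 cm = 0.19 m
Torque = 139 * 0.19 * sin(63)
Torque = 23.53 N*m


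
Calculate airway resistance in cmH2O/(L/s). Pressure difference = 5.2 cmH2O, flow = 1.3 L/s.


R = dP / flow
R = 5.2 / 1.3
R = 4 cmH2O/(L/s)


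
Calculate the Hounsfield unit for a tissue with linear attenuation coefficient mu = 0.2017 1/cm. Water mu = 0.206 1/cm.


HU = ((mu_tissue - mu_water) / mu_water) * 1000
HU = ((0.2017 - 0.206) / 0.206) * 1000
HU = -20.87


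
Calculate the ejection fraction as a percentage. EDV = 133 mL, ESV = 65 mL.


SV = EDV - ESV = 133 - 65 = 68 mL
EF = SV/EDV * 100 = 68/133 * 100
EF = 51.13%


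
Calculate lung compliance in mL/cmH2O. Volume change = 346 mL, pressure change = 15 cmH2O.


C = dV / dP
C = 346 / 15
C = 23.07 mL/cmH2O


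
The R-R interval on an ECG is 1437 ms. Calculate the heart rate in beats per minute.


HR = 60 / RR_interval(s)
RR = 1437 ms = 1.437 s
HR = 60 / 1.437 = 41.75 bpm


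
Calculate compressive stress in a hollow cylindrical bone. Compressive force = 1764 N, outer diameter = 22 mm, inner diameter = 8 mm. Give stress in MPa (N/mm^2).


A = pi*(r_o^2 - r_i^2)
r_o = 11 mm, r_i = 4 mm
A = 329.867 mm^2
sigma = F/A = 1764 / 329.867
sigma = 5.348 MPa


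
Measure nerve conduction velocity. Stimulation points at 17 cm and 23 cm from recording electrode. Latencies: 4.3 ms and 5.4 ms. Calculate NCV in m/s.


Distance = (23 - 17) / 100 = 0.06 m
dt = (5.4 - 4.3) / 1000 = 0.0011 s
NCV = dist / dt = 54.55 m/s


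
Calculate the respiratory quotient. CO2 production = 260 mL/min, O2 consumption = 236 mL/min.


RQ = VCO2 / VO2
RQ = 260 / 236
RQ = 1.102


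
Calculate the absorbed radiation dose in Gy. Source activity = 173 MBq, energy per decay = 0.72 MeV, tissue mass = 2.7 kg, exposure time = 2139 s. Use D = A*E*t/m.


A = 173 MBq = 1.7300e+08 Bq
E = 0.72 MeV = 1.15344e-13 J
D = A*E*t/m = 1.7300e+08*1.15344e-13*2139/2.7
D = 0.01581 Gy


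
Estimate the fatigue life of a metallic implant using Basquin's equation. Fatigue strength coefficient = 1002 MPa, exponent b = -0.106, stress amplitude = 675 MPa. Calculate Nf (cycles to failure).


sigma_a = sigma_f' * (2Nf)^b
2Nf = (sigma_a/sigma_f')^(1/b)
2Nf = (675/1002)^(1/-0.106)
2Nf = 41.545866
Nf = 20.77


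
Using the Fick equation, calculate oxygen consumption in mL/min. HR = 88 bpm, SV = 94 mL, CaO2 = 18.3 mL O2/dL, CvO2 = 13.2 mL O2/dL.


CO = HR*SV = 88*94/1000 = 8.272 L/min
a-v O2 diff = 18.3 - 13.2 = 5.1 mL/dL
VO2 = CO * (CaO2-CvO2) * 10 dL/L
VO2 = 8.272 * 5.1 * 10
VO2 = 421.9 mL/min


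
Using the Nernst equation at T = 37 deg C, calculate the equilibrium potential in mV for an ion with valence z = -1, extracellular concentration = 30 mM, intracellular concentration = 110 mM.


E = (RT/(zF)) * ln(C_out/C_in)
T = 37 + 273.15 = 310.15 K
E = (8.314 * 310.15 / (-1 * 96485)) * ln(30/110)
E = 34.72 mV


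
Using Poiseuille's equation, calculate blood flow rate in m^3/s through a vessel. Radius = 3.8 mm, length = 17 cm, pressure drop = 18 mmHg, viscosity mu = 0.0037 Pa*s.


Q = pi*r^4*dP / (8*mu*L)
r = 0.0038 m, L = 0.17 m
dP = 18 mmHg = 2399.796 Pa
Q = 3.1240e-04 m^3/s


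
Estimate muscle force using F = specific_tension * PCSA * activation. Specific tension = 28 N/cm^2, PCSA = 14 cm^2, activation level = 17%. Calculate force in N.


F = sigma * PCSA * activation
F = 28 * 14 * 0.17
F = 66.64 N


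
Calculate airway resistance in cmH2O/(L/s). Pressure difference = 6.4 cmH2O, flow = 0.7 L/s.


R = dP / flow
R = 6.4 / 0.7
R = 9.143 cmH2O/(L/s)


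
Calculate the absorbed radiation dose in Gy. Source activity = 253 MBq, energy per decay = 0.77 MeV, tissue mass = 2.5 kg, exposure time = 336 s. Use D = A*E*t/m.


A = 253 MBq = 2.5300e+08 Bq
E = 0.77 MeV = 1.23354e-13 J
D = A*E*t/m = 2.5300e+08*1.23354e-13*336/2.5
D = 0.004194 Gy


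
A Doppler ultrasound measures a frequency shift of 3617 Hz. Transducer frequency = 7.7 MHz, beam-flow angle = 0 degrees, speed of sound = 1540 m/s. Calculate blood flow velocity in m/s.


v = fd * c / (2 * f0 * cos(theta))
v = 3617 * 1540 / (2 * 7.7000e+06 * cos(0))
v = 0.3617 m/s


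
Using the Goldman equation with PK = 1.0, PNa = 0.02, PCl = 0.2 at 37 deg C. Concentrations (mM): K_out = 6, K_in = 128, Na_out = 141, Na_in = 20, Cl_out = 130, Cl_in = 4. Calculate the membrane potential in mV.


Vm = (RT/F)*ln((PK*Ko + PNa*Nao + PCl*Cli)/(PK*Ki + PNa*Nai + PCl*Clo))
Numer = 9.62, Denom = 154.4
Vm = -74.18 mV


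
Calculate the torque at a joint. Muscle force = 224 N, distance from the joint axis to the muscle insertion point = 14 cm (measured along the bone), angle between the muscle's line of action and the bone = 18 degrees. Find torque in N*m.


Torque = F * d * sin(theta)   (moment arm = d*sin(theta))
d = 14 cm = 0.14 m
Torque = 224 * 0.14 * sin(18)
Torque = 9.691 N*m


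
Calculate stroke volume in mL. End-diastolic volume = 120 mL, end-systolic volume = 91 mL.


SV = EDV - ESV
SV = 120 - 91
SV = 29 mL


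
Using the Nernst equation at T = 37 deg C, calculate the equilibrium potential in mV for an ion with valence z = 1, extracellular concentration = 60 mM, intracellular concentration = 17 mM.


E = (RT/(zF)) * ln(C_out/C_in)
T = 37 + 273.15 = 310.15 K
E = (8.314 * 310.15 / (1 * 96485)) * ln(60/17)
E = 33.7 mV


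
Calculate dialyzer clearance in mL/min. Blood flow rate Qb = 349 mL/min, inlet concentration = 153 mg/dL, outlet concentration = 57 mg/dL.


K = Qb * (Cb_in - Cb_out) / Cb_in
K = 349 * (153 - 57) / 153
K = 219 mL/min


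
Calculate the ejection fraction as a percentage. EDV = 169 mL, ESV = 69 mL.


SV = EDV - ESV = 169 - 69 = 100 mL
EF = SV/EDV * 100 = 100/169 * 100
EF = 59.17%


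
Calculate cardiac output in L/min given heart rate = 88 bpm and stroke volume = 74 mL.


CO = HR * SV
CO = 88 * 74 / 1000
CO = 6.512 L/min


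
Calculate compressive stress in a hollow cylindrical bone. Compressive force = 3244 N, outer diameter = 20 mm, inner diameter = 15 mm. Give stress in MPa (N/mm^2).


A = pi*(r_o^2 - r_i^2)
r_o = 10 mm, r_i = 7.5 mm
A = 137.445 mm^2
sigma = F/A = 3244 / 137.445
sigma = 23.6 MPa


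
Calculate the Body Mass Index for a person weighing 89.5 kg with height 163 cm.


BMI = weight / height^2
height = 163 cm = 1.63 m
BMI = 89.5 / 1.63^2
BMI = 33.69 kg/m^2


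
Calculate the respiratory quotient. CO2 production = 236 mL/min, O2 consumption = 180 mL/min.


RQ = VCO2 / VO2
RQ = 236 / 180
RQ = 1.311


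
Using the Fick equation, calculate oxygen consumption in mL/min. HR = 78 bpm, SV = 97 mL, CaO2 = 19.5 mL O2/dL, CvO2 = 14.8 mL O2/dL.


CO = HR*SV = 78*97/1000 = 7.566 L/min
a-v O2 diff = 19.5 - 14.8 = 4.7 mL/dL
VO2 = CO * (CaO2-CvO2) * 10 dL/L
VO2 = 7.566 * 4.7 * 10
VO2 = 355.6 mL/min


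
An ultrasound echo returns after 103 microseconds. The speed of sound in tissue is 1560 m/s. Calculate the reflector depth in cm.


depth = c * t / 2
t = 103 us = 1.0300e-04 s
depth = 1560 * 1.0300e-04 / 2
depth = 0.08034 m = 8.034 cm


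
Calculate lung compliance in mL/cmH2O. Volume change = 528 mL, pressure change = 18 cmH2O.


C = dV / dP
C = 528 / 18
C = 29.33 mL/cmH2O


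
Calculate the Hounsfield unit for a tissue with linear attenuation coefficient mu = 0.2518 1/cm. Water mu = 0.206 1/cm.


HU = ((mu_tissue - mu_water) / mu_water) * 1000
HU = ((0.2518 - 0.206) / 0.206) * 1000
HU = 222.3


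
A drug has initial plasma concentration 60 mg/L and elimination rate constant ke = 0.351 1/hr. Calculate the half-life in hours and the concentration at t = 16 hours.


t_half = ln(2) / ke = 0.693147 / 0.351 = 1.975 hr
C(t) = C0 * exp(-ke*t) = 60 * exp(-0.351*16)
C(16) = 0.2184 mg/L


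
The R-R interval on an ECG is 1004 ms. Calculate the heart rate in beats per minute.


HR = 60 / RR_interval(s)
RR = 1004 ms = 1.004 s
HR = 60 / 1.004 = 59.76 bpm


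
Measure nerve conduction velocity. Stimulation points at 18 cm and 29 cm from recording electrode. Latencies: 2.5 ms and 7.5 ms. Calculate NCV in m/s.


Distance = (29 - 18) / 100 = 0.11 m
dt = (7.5 - 2.5) / 1000 = 0.005 s
NCV = dist / dt = 22 m/s


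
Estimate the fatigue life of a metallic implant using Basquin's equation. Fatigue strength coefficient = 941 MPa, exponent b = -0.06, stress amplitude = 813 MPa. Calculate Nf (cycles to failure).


sigma_a = sigma_f' * (2Nf)^b
2Nf = (sigma_a/sigma_f')^(1/b)
2Nf = (813/941)^(1/-0.06)
2Nf = 11.437154
Nf = 5.719


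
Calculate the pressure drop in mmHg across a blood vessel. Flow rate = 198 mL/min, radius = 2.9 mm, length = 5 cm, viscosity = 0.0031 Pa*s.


dP = 8*mu*L*Q / (pi*r^4)
Q = 198 mL/min = 3.3e-06 m^3/s
dP = 18.4159 Pa = 18.4159 / 133.322 mmHg = 0.1381 mmHg


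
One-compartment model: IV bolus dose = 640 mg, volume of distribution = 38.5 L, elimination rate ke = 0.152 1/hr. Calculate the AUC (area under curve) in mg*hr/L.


C0 = Dose/Vd = 640/38.5 = 16.6234 mg/L
AUC = C0/ke = 16.6234/0.152
AUC = 109.4 mg*hr/L


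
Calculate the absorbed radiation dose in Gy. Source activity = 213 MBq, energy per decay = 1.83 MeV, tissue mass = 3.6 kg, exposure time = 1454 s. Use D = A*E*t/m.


A = 213 MBq = 2.1300e+08 Bq
E = 1.83 MeV = 2.93166e-13 J
D = A*E*t/m = 2.1300e+08*2.93166e-13*1454/3.6
D = 0.02522 Gy


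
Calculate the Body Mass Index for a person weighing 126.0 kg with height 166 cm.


BMI = weight / height^2
height = 166 cm = 1.66 m
BMI = 126.0 / 1.66^2
BMI = 45.73 kg/m^2


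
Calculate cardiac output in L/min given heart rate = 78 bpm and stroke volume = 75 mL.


CO = HR * SV
CO = 78 * 75 / 1000
CO = 5.85 L/min


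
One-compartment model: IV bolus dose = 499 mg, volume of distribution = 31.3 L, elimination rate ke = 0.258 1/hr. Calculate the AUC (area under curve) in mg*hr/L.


C0 = Dose/Vd = 499/31.3 = 15.9425 mg/L
AUC = C0/ke = 15.9425/0.258
AUC = 61.79 mg*hr/L


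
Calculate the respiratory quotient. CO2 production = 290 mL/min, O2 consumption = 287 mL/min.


RQ = VCO2 / VO2
RQ = 290 / 287
RQ = 1.01


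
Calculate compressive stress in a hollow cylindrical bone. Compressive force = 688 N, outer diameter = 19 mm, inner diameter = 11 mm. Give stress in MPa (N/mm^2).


A = pi*(r_o^2 - r_i^2)
r_o = 9.5 mm, r_i = 5.5 mm
A = 188.496 mm^2
sigma = F/A = 688 / 188.496
sigma = 3.65 MPa


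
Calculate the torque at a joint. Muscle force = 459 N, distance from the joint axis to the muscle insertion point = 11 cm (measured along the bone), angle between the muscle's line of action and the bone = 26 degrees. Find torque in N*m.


Torque = F * d * sin(theta)   (moment arm = d*sin(theta))
d = 11 cm = 0.11 m
Torque = 459 * 0.11 * sin(26)
Torque = 22.13 N*m


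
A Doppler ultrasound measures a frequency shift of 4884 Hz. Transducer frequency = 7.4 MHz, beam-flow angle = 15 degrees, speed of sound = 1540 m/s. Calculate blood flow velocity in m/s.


v = fd * c / (2 * f0 * cos(theta))
v = 4884 * 1540 / (2 * 7.4000e+06 * cos(15))
v = 0.5261 m/s


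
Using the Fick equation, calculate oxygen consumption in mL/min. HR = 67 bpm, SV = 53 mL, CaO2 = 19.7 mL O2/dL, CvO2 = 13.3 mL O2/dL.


CO = HR*SV = 67*53/1000 = 3.551 L/min
a-v O2 diff = 19.7 - 13.3 = 6.4 mL/dL
VO2 = CO * (CaO2-CvO2) * 10 dL/L
VO2 = 3.551 * 6.4 * 10
VO2 = 227.3 mL/min


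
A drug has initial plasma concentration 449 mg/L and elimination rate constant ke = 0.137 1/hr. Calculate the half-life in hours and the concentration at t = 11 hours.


t_half = ln(2) / ke = 0.693147 / 0.137 = 5.059 hr
C(t) = C0 * exp(-ke*t) = 449 * exp(-0.137*11)
C(11) = 99.49 mg/L


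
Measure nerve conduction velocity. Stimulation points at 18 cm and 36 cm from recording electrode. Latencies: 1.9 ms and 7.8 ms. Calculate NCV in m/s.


Distance = (36 - 18) / 100 = 0.18 m
dt = (7.8 - 1.9) / 1000 = 0.0059 s
NCV = dist / dt = 30.51 m/s


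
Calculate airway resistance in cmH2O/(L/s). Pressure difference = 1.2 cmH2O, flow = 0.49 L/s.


R = dP / flow
R = 1.2 / 0.49
R = 2.449 cmH2O/(L/s)


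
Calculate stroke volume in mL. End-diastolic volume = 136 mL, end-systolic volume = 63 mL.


SV = EDV - ESV
SV = 136 - 63
SV = 73 mL


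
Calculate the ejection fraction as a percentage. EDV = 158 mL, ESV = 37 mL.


SV = EDV - ESV = 158 - 37 = 121 mL
EF = SV/EDV * 100 = 121/158 * 100
EF = 76.58%


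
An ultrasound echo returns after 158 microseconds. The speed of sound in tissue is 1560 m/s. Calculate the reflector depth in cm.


depth = c * t / 2
t = 158 us = 1.5800e-04 s
depth = 1560 * 1.5800e-04 / 2
depth = 0.12324 m = 12.324 cm


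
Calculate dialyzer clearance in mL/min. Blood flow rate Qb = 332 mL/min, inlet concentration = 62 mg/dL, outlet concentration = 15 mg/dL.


K = Qb * (Cb_in - Cb_out) / Cb_in
K = 332 * (62 - 15) / 62
K = 251.7 mL/min


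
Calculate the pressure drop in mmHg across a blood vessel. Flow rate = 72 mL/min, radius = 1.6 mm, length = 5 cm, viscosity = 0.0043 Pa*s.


dP = 8*mu*L*Q / (pi*r^4)
Q = 72 mL/min = 1.2e-06 m^3/s
dP = 100.249 Pa = 100.249 / 133.322 mmHg = 0.7519 mmHg


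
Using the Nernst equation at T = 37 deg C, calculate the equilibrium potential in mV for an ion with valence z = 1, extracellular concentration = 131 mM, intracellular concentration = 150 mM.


E = (RT/(zF)) * ln(C_out/C_in)
T = 37 + 273.15 = 310.15 K
E = (8.314 * 310.15 / (1 * 96485)) * ln(131/150)
E = -3.62 mV


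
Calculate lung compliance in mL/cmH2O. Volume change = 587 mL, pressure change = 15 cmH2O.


C = dV / dP
C = 587 / 15
C = 39.13 mL/cmH2O


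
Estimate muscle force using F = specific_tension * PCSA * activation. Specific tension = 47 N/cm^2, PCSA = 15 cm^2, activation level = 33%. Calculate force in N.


F = sigma * PCSA * activation
F = 47 * 15 * 0.33
F = 232.7 N


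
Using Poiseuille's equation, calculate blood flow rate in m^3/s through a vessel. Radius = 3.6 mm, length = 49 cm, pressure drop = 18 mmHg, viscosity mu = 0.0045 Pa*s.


Q = pi*r^4*dP / (8*mu*L)
r = 0.0036 m, L = 0.49 m
dP = 18 mmHg = 2399.796 Pa
Q = 7.1785e-05 m^3/s


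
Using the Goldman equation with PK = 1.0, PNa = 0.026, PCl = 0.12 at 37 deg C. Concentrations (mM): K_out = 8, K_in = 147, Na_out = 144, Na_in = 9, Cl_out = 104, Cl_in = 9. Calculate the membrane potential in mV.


Vm = (RT/F)*ln((PK*Ko + PNa*Nao + PCl*Cli)/(PK*Ki + PNa*Nai + PCl*Clo))
Numer = 12.824, Denom = 159.714
Vm = -67.4 mV


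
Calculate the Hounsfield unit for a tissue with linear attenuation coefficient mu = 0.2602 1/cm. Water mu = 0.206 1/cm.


HU = ((mu_tissue - mu_water) / mu_water) * 1000
HU = ((0.2602 - 0.206) / 0.206) * 1000
HU = 263.1


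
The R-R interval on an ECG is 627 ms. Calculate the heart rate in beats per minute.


HR = 60 / RR_interval(s)
RR = 627 ms = 0.627 s
HR = 60 / 0.627 = 95.69 bpm


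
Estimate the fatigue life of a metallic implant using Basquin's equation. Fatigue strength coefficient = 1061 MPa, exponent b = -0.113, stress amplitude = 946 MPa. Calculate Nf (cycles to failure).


sigma_a = sigma_f' * (2Nf)^b
2Nf = (sigma_a/sigma_f')^(1/b)
2Nf = (946/1061)^(1/-0.113)
2Nf = 2.7600856
Nf = 1.38


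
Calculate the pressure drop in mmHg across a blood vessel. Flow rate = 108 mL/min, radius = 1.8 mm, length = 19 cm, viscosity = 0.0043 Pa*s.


dP = 8*mu*L*Q / (pi*r^4)
Q = 108 mL/min = 1.8e-06 m^3/s
dP = 356.734 Pa = 356.734 / 133.322 mmHg = 2.676 mmHg


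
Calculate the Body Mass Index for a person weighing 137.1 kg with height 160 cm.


BMI = weight / height^2
height = 160 cm = 1.6 m
BMI = 137.1 / 1.6^2
BMI = 53.55 kg/m^2


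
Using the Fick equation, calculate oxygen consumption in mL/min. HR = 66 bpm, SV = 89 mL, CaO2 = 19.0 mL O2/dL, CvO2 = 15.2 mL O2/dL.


CO = HR*SV = 66*89/1000 = 5.874 L/min
a-v O2 diff = 19.0 - 15.2 = 3.8 mL/dL
VO2 = CO * (CaO2-CvO2) * 10 dL/L
VO2 = 5.874 * 3.8 * 10
VO2 = 223.2 mL/min


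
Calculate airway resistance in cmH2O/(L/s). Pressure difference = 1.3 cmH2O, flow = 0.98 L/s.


R = dP / flow
R = 1.3 / 0.98
R = 1.327 cmH2O/(L/s)


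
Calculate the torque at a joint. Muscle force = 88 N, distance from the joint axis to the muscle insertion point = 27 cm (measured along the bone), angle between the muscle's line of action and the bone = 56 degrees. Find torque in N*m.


Torque = F * d * sin(theta)   (moment arm = d*sin(theta))
d = 27 cm = 0.27 m
Torque = 88 * 0.27 * sin(56)
Torque = 19.7 N*m


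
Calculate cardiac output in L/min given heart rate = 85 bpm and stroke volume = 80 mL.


CO = HR * SV
CO = 85 * 80 / 1000
CO = 6.8 L/min


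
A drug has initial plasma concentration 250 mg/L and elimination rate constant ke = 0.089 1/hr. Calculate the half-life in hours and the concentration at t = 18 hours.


t_half = ln(2) / ke = 0.693147 / 0.089 = 7.788 hr
C(t) = C0 * exp(-ke*t) = 250 * exp(-0.089*18)
C(18) = 50.37 mg/L


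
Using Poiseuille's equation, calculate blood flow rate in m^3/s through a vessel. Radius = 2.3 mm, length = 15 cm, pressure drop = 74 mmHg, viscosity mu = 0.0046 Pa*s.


Q = pi*r^4*dP / (8*mu*L)
r = 0.0023 m, L = 0.15 m
dP = 74 mmHg = 9865.828 Pa
Q = 1.5713e-04 m^3/s


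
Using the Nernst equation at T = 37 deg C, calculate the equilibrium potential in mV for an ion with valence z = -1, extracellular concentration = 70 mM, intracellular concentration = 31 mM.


E = (RT/(zF)) * ln(C_out/C_in)
T = 37 + 273.15 = 310.15 K
E = (8.314 * 310.15 / (-1 * 96485)) * ln(70/31)
E = -21.77 mV


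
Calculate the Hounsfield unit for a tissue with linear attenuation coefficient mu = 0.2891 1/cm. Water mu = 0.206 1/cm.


HU = ((mu_tissue - mu_water) / mu_water) * 1000
HU = ((0.2891 - 0.206) / 0.206) * 1000
HU = 403.4


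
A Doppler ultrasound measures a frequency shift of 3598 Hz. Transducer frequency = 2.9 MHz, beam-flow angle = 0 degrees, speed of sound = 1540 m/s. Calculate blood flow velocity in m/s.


v = fd * c / (2 * f0 * cos(theta))
v = 3598 * 1540 / (2 * 2.9000e+06 * cos(0))
v = 0.9553 m/s


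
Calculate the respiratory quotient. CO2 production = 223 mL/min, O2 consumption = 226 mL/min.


RQ = VCO2 / VO2
RQ = 223 / 226
RQ = 0.9867


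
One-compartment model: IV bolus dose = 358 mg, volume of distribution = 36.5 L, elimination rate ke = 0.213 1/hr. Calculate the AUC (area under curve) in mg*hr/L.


C0 = Dose/Vd = 358/36.5 = 9.80822 mg/L
AUC = C0/ke = 9.80822/0.213
AUC = 46.05 mg*hr/L


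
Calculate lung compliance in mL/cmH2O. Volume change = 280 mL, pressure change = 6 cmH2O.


C = dV / dP
C = 280 / 6
C = 46.67 mL/cmH2O


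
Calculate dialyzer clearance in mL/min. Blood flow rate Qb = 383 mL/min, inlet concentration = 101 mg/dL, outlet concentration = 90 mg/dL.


K = Qb * (Cb_in - Cb_out) / Cb_in
K = 383 * (101 - 90) / 101
K = 41.71 mL/min


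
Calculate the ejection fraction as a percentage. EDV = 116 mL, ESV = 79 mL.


SV = EDV - ESV = 116 - 79 = 37 mL
EF = SV/EDV * 100 = 37/116 * 100
EF = 31.9%


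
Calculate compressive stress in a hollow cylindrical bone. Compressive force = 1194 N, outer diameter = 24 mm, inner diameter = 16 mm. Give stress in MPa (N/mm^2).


A = pi*(r_o^2 - r_i^2)
r_o = 12 mm, r_i = 8 mm
A = 251.327 mm^2
sigma = F/A = 1194 / 251.327
sigma = 4.751 MPa


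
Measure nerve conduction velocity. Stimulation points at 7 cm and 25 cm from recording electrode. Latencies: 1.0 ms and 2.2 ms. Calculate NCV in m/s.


Distance = (25 - 7) / 100 = 0.18 m
dt = (2.2 - 1.0) / 1000 = 0.0012 s
NCV = dist / dt = 150 m/s


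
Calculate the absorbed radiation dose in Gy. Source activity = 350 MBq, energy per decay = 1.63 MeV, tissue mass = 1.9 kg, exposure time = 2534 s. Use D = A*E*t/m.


A = 350 MBq = 3.5000e+08 Bq
E = 1.63 MeV = 2.61126e-13 J
D = A*E*t/m = 3.5000e+08*2.61126e-13*2534/1.9
D = 0.1219 Gy


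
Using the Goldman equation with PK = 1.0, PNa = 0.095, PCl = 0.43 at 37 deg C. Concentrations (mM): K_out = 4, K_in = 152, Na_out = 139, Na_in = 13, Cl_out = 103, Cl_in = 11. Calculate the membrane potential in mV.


Vm = (RT/F)*ln((PK*Ko + PNa*Nao + PCl*Cli)/(PK*Ki + PNa*Nai + PCl*Clo))
Numer = 21.935, Denom = 197.525
Vm = -58.74 mV


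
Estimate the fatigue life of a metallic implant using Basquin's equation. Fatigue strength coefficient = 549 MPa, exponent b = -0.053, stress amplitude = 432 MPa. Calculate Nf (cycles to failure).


sigma_a = sigma_f' * (2Nf)^b
2Nf = (sigma_a/sigma_f')^(1/b)
2Nf = (432/549)^(1/-0.053)
2Nf = 92.031352
Nf = 46.02


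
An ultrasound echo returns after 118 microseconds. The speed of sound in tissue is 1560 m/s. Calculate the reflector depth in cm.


depth = c * t / 2
t = 118 us = 1.1800e-04 s
depth = 1560 * 1.1800e-04 / 2
depth = 0.09204 m = 9.204 cm


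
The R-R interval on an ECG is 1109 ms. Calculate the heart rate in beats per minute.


HR = 60 / RR_interval(s)
RR = 1109 ms = 1.109 s
HR = 60 / 1.109 = 54.1 bpm


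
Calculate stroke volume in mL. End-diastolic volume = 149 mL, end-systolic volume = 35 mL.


SV = EDV - ESV
SV = 149 - 35
SV = 114 mL


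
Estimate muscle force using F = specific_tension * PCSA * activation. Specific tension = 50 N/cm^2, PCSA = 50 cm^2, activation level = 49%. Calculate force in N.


F = sigma * PCSA * activation
F = 50 * 50 * 0.49
F = 1225 N


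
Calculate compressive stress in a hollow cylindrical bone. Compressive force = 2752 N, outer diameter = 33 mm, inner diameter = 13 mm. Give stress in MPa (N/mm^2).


A = pi*(r_o^2 - r_i^2)
r_o = 16.5 mm, r_i = 6.5 mm
A = 722.566 mm^2
sigma = F/A = 2752 / 722.566
sigma = 3.809 MPa


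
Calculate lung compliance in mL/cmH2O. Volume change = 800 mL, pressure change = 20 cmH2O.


C = dV / dP
C = 800 / 20
C = 40 mL/cmH2O


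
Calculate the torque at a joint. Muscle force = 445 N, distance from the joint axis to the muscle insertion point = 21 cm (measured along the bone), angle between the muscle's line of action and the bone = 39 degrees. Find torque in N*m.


Torque = F * d * sin(theta)   (moment arm = d*sin(theta))
d = 21 cm = 0.21 m
Torque = 445 * 0.21 * sin(39)
Torque = 58.81 N*m


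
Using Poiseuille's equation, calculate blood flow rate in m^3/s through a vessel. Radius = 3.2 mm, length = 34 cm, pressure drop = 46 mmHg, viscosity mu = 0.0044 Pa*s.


Q = pi*r^4*dP / (8*mu*L)
r = 0.0032 m, L = 0.34 m
dP = 46 mmHg = 6132.812 Pa
Q = 1.6881e-04 m^3/s


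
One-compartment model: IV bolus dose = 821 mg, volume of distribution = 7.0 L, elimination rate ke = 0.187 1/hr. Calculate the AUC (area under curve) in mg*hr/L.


C0 = Dose/Vd = 821/7.0 = 117.286 mg/L
AUC = C0/ke = 117.286/0.187
AUC = 627.2 mg*hr/L


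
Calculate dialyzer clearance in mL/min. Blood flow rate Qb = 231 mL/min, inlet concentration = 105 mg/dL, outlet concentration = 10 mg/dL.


K = Qb * (Cb_in - Cb_out) / Cb_in
K = 231 * (105 - 10) / 105
K = 209 mL/min


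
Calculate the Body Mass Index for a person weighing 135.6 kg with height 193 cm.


BMI = weight / height^2
height = 193 cm = 1.93 m
BMI = 135.6 / 1.93^2
BMI = 36.4 kg/m^2


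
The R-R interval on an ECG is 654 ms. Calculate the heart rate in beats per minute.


HR = 60 / RR_interval(s)
RR = 654 ms = 0.654 s
HR = 60 / 0.654 = 91.74 bpm


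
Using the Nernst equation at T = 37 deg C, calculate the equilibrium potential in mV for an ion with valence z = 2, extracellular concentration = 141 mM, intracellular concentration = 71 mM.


E = (RT/(zF)) * ln(C_out/C_in)
T = 37 + 273.15 = 310.15 K
E = (8.314 * 310.15 / (2 * 96485)) * ln(141/71)
E = 9.168 mV


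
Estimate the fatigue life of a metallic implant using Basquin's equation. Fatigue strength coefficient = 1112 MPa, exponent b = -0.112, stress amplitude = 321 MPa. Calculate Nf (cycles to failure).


sigma_a = sigma_f' * (2Nf)^b
2Nf = (sigma_a/sigma_f')^(1/b)
2Nf = (321/1112)^(1/-0.112)
2Nf = 65743.823
Nf = 3.287e+04


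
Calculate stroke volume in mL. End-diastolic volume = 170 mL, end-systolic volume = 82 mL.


SV = EDV - ESV
SV = 170 - 82
SV = 88 mL


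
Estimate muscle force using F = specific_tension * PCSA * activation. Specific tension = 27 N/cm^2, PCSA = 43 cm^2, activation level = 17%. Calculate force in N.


F = sigma * PCSA * activation
F = 27 * 43 * 0.17
F = 197.4 N


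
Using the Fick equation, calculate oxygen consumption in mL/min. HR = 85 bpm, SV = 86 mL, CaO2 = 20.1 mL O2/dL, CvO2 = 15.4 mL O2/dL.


CO = HR*SV = 85*86/1000 = 7.31 L/min
a-v O2 diff = 20.1 - 15.4 = 4.7 mL/dL
VO2 = CO * (CaO2-CvO2) * 10 dL/L
VO2 = 7.31 * 4.7 * 10
VO2 = 343.6 mL/min


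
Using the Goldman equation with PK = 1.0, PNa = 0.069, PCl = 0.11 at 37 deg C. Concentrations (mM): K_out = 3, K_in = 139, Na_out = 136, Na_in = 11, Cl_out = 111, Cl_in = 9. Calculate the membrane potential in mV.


Vm = (RT/F)*ln((PK*Ko + PNa*Nao + PCl*Cli)/(PK*Ki + PNa*Nai + PCl*Clo))
Numer = 13.374, Denom = 151.969
Vm = -64.95 mV


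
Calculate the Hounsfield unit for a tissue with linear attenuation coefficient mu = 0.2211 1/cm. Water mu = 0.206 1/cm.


HU = ((mu_tissue - mu_water) / mu_water) * 1000
HU = ((0.2211 - 0.206) / 0.206) * 1000
HU = 73.3


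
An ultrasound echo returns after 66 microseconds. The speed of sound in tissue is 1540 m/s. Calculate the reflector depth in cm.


depth = c * t / 2
t = 66 us = 6.6000e-05 s
depth = 1540 * 6.6000e-05 / 2
depth = 0.05082 m = 5.082 cm


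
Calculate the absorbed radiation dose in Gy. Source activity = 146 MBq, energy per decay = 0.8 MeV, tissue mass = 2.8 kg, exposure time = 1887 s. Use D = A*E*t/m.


A = 146 MBq = 1.4600e+08 Bq
E = 0.8 MeV = 1.2816e-13 J
D = A*E*t/m = 1.4600e+08*1.2816e-13*1887/2.8
D = 0.01261 Gy


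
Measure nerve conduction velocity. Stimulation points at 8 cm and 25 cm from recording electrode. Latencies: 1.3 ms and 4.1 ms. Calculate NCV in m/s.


Distance = (25 - 8) / 100 = 0.17 m
dt = (4.1 - 1.3) / 1000 = 0.0028 s
NCV = dist / dt = 60.71 m/s


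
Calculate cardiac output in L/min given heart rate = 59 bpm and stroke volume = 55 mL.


CO = HR * SV
CO = 59 * 55 / 1000
CO = 3.245 L/min


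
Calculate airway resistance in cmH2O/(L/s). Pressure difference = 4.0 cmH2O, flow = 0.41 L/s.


R = dP / flow
R = 4.0 / 0.41
R = 9.756 cmH2O/(L/s)


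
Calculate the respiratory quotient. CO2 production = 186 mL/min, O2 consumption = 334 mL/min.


RQ = VCO2 / VO2
RQ = 186 / 334
RQ = 0.5569


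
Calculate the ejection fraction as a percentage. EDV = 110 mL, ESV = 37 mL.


SV = EDV - ESV = 110 - 37 = 73 mL
EF = SV/EDV * 100 = 73/110 * 100
EF = 66.36%


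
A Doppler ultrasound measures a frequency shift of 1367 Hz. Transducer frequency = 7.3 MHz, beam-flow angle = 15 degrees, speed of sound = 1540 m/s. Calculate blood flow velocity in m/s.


v = fd * c / (2 * f0 * cos(theta))
v = 1367 * 1540 / (2 * 7.3000e+06 * cos(15))
v = 0.1493 m/s


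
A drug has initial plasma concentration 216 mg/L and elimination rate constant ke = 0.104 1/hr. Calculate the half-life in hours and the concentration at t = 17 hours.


t_half = ln(2) / ke = 0.693147 / 0.104 = 6.665 hr
C(t) = C0 * exp(-ke*t) = 216 * exp(-0.104*17)
C(17) = 36.87 mg/L


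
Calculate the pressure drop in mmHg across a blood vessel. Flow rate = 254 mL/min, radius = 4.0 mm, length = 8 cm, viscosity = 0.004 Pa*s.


dP = 8*mu*L*Q / (pi*r^4)
Q = 254 mL/min = 4.23333e-06 m^3/s
dP = 13.4751 Pa = 13.4751 / 133.322 mmHg = 0.1011 mmHg


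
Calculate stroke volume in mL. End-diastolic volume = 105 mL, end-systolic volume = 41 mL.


SV = EDV - ESV
SV = 105 - 41
SV = 64 mL


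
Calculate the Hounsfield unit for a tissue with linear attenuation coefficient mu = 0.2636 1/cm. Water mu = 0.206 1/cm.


HU = ((mu_tissue - mu_water) / mu_water) * 1000
HU = ((0.2636 - 0.206) / 0.206) * 1000
HU = 279.6


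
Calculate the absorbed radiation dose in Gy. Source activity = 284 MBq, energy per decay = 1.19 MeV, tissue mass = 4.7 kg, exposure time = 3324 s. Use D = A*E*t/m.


A = 284 MBq = 2.8400e+08 Bq
E = 1.19 MeV = 1.90638e-13 J
D = A*E*t/m = 2.8400e+08*1.90638e-13*3324/4.7
D = 0.03829 Gy


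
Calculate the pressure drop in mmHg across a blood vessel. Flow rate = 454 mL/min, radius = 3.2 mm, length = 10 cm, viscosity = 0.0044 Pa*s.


dP = 8*mu*L*Q / (pi*r^4)
Q = 454 mL/min = 7.56667e-06 m^3/s
dP = 80.8533 Pa = 80.8533 / 133.322 mmHg = 0.6065 mmHg


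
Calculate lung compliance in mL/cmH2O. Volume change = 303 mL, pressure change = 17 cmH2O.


C = dV / dP
C = 303 / 17
C = 17.82 mL/cmH2O


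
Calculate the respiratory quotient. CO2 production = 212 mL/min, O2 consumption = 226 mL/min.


RQ = VCO2 / VO2
RQ = 212 / 226
RQ = 0.9381


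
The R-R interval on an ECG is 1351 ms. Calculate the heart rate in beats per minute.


HR = 60 / RR_interval(s)
RR = 1351 ms = 1.351 s
HR = 60 / 1.351 = 44.41 bpm


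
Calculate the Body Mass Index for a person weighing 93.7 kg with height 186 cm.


BMI = weight / height^2
height = 186 cm = 1.86 m
BMI = 93.7 / 1.86^2
BMI = 27.08 kg/m^2


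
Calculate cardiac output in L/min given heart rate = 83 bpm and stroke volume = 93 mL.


CO = HR * SV
CO = 83 * 93 / 1000
CO = 7.719 L/min


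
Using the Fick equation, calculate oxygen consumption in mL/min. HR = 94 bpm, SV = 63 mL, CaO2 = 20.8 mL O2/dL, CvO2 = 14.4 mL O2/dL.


CO = HR*SV = 94*63/1000 = 5.922 L/min
a-v O2 diff = 20.8 - 14.4 = 6.4 mL/dL
VO2 = CO * (CaO2-CvO2) * 10 dL/L
VO2 = 5.922 * 6.4 * 10
VO2 = 379 mL/min


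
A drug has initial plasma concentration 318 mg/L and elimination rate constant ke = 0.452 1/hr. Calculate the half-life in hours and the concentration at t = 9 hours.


t_half = ln(2) / ke = 0.693147 / 0.452 = 1.534 hr
C(t) = C0 * exp(-ke*t) = 318 * exp(-0.452*9)
C(9) = 5.441 mg/L


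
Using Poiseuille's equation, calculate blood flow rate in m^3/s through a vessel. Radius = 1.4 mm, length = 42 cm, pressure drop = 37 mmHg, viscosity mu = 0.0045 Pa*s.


Q = pi*r^4*dP / (8*mu*L)
r = 0.0014 m, L = 0.42 m
dP = 37 mmHg = 4932.914 Pa
Q = 3.9374e-06 m^3/s


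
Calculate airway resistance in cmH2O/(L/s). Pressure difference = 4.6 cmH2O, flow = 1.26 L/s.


R = dP / flow
R = 4.6 / 1.26
R = 3.651 cmH2O/(L/s)


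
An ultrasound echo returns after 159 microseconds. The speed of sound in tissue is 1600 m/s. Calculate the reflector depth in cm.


depth = c * t / 2
t = 159 us = 1.5900e-04 s
depth = 1600 * 1.5900e-04 / 2
depth = 0.1272 m = 12.72 cm


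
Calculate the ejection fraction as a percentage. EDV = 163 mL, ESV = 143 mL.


SV = EDV - ESV = 163 - 143 = 20 mL
EF = SV/EDV * 100 = 20/163 * 100
EF = 12.27%


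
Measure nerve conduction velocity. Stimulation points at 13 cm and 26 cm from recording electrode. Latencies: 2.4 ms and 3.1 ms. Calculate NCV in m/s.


Distance = (26 - 13) / 100 = 0.13 m
dt = (3.1 - 2.4) / 1000 = 7.0000e-04 s
NCV = dist / dt = 185.7 m/s


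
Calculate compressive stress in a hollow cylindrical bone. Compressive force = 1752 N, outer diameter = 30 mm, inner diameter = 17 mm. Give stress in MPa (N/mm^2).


A = pi*(r_o^2 - r_i^2)
r_o = 15 mm, r_i = 8.5 mm
A = 479.878 mm^2
sigma = F/A = 1752 / 479.878
sigma = 3.651 MPa


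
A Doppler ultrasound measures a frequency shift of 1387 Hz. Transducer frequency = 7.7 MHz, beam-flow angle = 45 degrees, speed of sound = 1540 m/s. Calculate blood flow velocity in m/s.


v = fd * c / (2 * f0 * cos(theta))
v = 1387 * 1540 / (2 * 7.7000e+06 * cos(45))
v = 0.1962 m/s


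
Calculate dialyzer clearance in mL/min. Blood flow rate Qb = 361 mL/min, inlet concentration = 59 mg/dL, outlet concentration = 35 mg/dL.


K = Qb * (Cb_in - Cb_out) / Cb_in
K = 361 * (59 - 35) / 59
K = 146.8 mL/min


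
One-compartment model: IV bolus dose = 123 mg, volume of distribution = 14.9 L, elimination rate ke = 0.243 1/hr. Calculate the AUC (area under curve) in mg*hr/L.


C0 = Dose/Vd = 123/14.9 = 8.25503 mg/L
AUC = C0/ke = 8.25503/0.243
AUC = 33.97 mg*hr/L


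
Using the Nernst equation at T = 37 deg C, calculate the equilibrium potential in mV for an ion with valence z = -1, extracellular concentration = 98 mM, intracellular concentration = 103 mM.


E = (RT/(zF)) * ln(C_out/C_in)
T = 37 + 273.15 = 310.15 K
E = (8.314 * 310.15 / (-1 * 96485)) * ln(98/103)
E = 1.33 mV


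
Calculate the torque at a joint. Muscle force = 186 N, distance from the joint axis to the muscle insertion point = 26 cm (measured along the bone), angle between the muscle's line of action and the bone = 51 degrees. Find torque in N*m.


Torque = F * d * sin(theta)   (moment arm = d*sin(theta))
d = 26 cm = 0.26 m
Torque = 186 * 0.26 * sin(51)
Torque = 37.58 N*m


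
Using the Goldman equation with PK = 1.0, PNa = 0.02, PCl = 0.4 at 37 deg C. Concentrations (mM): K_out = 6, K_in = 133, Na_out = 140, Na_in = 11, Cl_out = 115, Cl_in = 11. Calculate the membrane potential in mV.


Vm = (RT/F)*ln((PK*Ko + PNa*Nao + PCl*Cli)/(PK*Ki + PNa*Nai + PCl*Clo))
Numer = 13.2, Denom = 179.22
Vm = -69.71 mV


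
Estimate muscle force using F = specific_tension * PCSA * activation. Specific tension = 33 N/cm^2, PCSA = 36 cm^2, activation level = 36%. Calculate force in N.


F = sigma * PCSA * activation
F = 33 * 36 * 0.36
F = 427.7 N


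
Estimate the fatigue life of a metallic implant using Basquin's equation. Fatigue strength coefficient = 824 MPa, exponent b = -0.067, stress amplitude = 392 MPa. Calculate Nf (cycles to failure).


sigma_a = sigma_f' * (2Nf)^b
2Nf = (sigma_a/sigma_f')^(1/b)
2Nf = (392/824)^(1/-0.067)
2Nf = 65394.236
Nf = 3.27e+04


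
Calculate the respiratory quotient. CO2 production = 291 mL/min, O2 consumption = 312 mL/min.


RQ = VCO2 / VO2
RQ = 291 / 312
RQ = 0.9327


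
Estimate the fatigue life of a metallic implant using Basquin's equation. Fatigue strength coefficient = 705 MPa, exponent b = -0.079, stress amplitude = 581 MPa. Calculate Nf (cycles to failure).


sigma_a = sigma_f' * (2Nf)^b
2Nf = (sigma_a/sigma_f')^(1/b)
2Nf = (581/705)^(1/-0.079)
2Nf = 11.573254
Nf = 5.787


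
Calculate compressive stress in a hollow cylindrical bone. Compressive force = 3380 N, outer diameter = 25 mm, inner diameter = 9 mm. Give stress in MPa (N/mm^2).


A = pi*(r_o^2 - r_i^2)
r_o = 12.5 mm, r_i = 4.5 mm
A = 427.257 mm^2
sigma = F/A = 3380 / 427.257
sigma = 7.911 MPa


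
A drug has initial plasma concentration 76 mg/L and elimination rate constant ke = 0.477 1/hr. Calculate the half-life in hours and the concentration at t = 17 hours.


t_half = ln(2) / ke = 0.693147 / 0.477 = 1.453 hr
C(t) = C0 * exp(-ke*t) = 76 * exp(-0.477*17)
C(17) = 0.02286 mg/L


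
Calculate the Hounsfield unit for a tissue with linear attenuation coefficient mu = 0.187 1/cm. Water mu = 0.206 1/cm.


HU = ((mu_tissue - mu_water) / mu_water) * 1000
HU = ((0.187 - 0.206) / 0.206) * 1000
HU = -92.23


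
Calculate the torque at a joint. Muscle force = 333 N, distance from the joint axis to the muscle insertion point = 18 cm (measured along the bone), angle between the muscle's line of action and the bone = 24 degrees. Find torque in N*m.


Torque = F * d * sin(theta)   (moment arm = d*sin(theta))
d = 18 cm = 0.18 m
Torque = 333 * 0.18 * sin(24)
Torque = 24.38 N*m


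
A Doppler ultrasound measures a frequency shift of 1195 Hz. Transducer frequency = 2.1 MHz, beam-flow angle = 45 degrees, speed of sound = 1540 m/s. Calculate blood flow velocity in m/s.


v = fd * c / (2 * f0 * cos(theta))
v = 1195 * 1540 / (2 * 2.1000e+06 * cos(45))
v = 0.6197 m/s


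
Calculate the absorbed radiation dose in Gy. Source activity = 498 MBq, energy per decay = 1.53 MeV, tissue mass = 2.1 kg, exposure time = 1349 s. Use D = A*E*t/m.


A = 498 MBq = 4.9800e+08 Bq
E = 1.53 MeV = 2.45106e-13 J
D = A*E*t/m = 4.9800e+08*2.45106e-13*1349/2.1
D = 0.07841 Gy


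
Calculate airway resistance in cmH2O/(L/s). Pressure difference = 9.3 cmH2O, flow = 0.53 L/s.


R = dP / flow
R = 9.3 / 0.53
R = 17.55 cmH2O/(L/s)


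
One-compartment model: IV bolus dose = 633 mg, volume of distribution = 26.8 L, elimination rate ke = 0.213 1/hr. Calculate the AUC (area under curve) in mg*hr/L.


C0 = Dose/Vd = 633/26.8 = 23.6194 mg/L
AUC = C0/ke = 23.6194/0.213
AUC = 110.9 mg*hr/L


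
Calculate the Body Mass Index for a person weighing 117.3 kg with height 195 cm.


BMI = weight / height^2
height = 195 cm = 1.95 m
BMI = 117.3 / 1.95^2
BMI = 30.85 kg/m^2


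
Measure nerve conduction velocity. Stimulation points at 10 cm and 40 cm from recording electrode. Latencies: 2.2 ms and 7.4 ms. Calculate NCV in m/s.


Distance = (40 - 10) / 100 = 0.3 m
dt = (7.4 - 2.2) / 1000 = 0.0052 s
NCV = dist / dt = 57.69 m/s
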